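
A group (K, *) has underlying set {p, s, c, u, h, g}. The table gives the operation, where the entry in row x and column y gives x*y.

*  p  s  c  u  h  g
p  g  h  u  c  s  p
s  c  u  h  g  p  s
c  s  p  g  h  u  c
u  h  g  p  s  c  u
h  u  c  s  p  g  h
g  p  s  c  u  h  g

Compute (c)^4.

c^1 = c
c^2 = c*c = g
c^3 = g*c = c
c^4 = c*c = g

g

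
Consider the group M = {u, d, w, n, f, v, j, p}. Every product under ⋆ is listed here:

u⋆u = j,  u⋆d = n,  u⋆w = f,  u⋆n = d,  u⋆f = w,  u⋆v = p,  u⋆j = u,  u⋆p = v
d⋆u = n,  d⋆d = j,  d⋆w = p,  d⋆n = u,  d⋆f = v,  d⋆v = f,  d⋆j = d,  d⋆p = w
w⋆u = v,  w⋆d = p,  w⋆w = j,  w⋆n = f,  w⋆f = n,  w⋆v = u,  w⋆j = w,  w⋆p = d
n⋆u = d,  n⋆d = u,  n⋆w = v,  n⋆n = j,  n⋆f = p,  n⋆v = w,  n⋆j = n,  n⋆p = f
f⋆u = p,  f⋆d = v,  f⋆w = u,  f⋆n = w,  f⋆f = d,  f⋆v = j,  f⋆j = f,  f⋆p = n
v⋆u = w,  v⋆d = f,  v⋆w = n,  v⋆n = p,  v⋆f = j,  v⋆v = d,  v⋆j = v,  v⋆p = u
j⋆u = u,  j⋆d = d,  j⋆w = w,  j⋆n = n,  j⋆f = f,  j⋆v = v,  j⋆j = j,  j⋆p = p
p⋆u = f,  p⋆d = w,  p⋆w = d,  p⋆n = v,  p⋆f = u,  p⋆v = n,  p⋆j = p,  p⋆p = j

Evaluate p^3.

p

p^1 = p
p^2 = p ⋆ p = j
p^3 = j ⋆ p = p
(Structurally, M here is isomorphic to the dihedral group D_4.)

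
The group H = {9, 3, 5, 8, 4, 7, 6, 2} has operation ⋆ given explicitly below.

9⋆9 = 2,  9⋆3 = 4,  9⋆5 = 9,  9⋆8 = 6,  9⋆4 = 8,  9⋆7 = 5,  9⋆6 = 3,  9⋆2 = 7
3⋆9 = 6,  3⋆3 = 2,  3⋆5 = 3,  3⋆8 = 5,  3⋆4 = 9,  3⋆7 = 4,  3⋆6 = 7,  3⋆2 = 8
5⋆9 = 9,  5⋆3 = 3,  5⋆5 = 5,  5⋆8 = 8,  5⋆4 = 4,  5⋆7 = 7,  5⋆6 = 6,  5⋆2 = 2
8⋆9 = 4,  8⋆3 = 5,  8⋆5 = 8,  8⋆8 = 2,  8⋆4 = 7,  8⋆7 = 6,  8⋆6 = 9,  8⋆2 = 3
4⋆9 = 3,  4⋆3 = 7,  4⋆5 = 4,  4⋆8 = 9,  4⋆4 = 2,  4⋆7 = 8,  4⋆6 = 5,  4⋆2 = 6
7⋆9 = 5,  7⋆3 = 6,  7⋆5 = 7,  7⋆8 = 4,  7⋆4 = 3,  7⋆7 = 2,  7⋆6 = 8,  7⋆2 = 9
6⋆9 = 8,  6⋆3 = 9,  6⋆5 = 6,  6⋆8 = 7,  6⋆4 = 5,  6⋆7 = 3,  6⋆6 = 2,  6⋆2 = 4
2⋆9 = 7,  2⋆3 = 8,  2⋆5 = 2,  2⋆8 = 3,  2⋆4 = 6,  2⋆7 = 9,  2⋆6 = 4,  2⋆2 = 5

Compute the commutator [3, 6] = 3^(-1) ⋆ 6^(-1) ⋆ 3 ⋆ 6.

Identity is 5; from the table 3^(-1) = 8 and 6^(-1) = 4.
8 ⋆ 4 = 7
7 ⋆ 3 = 6
6 ⋆ 6 = 2

2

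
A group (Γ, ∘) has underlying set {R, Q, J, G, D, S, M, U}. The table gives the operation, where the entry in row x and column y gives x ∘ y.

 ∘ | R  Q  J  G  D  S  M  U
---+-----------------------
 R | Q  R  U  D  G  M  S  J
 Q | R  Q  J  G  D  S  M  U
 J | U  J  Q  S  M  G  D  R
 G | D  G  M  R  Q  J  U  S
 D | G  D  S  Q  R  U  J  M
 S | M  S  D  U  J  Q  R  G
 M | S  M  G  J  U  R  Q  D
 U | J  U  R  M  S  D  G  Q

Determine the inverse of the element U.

U

First locate the identity: row Q matches the header, so Q is the identity.
Scan row U for Q: U ∘ U = Q. Hence U^(-1) = U.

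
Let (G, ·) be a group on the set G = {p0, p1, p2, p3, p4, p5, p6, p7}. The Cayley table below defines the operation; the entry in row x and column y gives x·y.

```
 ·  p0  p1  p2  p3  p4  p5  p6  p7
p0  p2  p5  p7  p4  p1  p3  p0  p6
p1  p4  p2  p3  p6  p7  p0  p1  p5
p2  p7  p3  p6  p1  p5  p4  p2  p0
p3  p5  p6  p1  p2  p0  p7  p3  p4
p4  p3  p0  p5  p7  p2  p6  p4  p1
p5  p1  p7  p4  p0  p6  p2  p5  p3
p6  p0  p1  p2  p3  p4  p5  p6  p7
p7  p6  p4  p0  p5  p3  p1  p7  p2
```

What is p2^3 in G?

p2

p2^1 = p2
p2^2 = p2·p2 = p6
p2^3 = p6·p2 = p2
(Structurally, G here is isomorphic to the quaternion group Q_8.)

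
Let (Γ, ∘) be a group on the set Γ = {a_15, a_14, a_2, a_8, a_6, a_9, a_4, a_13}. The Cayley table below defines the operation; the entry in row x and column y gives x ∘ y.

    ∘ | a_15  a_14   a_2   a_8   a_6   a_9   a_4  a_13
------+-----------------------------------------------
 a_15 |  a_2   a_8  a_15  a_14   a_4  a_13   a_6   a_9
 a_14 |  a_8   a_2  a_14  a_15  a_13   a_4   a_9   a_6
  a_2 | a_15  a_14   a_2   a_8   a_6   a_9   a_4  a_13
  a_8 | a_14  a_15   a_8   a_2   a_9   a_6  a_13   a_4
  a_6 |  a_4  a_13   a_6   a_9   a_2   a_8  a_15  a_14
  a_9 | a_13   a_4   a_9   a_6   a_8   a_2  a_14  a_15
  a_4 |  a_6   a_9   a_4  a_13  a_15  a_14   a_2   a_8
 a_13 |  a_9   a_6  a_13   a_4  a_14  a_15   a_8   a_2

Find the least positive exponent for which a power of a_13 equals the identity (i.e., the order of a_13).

2

The identity element is a_2 (its row matches the header).
a_13^1 = a_13
a_13^2 = a_13 ∘ a_13 = a_2
The first power of a_13 equal to the identity is a_13^2, so ord(a_13) = 2.
(Structurally, Γ here is isomorphic to the elementary abelian group (Z_2)^3.)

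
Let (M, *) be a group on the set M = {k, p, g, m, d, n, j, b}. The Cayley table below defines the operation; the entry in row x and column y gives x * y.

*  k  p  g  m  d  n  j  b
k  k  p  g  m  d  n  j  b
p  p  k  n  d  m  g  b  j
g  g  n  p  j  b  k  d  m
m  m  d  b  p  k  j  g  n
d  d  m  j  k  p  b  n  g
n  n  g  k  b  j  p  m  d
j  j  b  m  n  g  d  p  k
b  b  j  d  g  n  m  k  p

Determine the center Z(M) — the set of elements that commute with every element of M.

{k, p}

An element z is central iff its row equals its column in the table.
For m: m * b = n ≠ g = b * m, so m ∉ Z.
Checking each element this way leaves Z(M) = {k, p}.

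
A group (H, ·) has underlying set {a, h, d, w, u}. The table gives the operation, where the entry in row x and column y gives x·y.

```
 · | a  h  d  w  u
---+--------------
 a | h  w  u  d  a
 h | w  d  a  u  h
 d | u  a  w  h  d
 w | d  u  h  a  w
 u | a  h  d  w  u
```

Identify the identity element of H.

The identity e satisfies e·x = x for all x, so its row in the table reproduces the column headers.
Row u reads: a, h, d, w, u — exactly the header order. So u is the identity.

u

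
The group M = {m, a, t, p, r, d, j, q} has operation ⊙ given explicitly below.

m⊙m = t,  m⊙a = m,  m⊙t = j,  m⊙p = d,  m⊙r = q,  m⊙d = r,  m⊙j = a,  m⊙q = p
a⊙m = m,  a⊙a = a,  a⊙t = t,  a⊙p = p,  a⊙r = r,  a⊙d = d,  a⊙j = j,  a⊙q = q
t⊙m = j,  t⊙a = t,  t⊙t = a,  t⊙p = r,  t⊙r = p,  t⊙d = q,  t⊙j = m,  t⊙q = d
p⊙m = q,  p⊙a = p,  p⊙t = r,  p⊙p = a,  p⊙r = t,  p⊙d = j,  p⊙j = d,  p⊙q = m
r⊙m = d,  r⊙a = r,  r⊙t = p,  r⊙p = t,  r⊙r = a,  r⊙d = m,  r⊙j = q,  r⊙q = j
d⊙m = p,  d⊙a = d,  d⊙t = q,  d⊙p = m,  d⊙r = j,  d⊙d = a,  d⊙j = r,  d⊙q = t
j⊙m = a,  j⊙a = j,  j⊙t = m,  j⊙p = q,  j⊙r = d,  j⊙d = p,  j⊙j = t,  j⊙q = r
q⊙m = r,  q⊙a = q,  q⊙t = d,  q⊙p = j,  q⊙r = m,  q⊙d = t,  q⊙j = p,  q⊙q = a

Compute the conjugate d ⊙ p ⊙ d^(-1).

The identity is a. In row d, the entry a sits in column d, so d^(-1) = d.
d ⊙ p = m
m ⊙ d = r

r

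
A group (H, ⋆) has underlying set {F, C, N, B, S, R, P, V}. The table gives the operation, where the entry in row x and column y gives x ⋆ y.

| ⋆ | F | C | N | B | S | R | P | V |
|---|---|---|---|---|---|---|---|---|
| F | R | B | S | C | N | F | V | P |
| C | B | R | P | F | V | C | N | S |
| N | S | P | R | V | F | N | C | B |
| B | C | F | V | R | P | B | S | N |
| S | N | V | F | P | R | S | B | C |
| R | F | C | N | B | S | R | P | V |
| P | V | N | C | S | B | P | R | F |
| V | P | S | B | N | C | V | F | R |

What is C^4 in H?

R

C^1 = C
C^2 = C ⋆ C = R
C^3 = R ⋆ C = C
C^4 = C ⋆ C = R
(Structurally, H here is isomorphic to the elementary abelian group (Z_2)^3.)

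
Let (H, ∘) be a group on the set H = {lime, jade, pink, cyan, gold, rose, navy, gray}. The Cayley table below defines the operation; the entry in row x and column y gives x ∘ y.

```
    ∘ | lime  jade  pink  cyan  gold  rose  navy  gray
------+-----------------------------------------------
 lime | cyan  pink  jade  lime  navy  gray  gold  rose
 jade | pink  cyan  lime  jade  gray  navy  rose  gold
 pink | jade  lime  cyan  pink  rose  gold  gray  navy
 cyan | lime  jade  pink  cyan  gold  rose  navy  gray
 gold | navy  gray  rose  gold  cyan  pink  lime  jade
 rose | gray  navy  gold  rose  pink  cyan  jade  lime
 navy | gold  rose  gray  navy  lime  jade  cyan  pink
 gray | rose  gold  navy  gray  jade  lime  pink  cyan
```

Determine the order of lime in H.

The identity element is cyan (its row matches the header).
lime^1 = lime
lime^2 = lime ∘ lime = cyan
The first power of lime equal to the identity is lime^2, so ord(lime) = 2.
(Structurally, H here is isomorphic to the elementary abelian group (Z_2)^3.)

2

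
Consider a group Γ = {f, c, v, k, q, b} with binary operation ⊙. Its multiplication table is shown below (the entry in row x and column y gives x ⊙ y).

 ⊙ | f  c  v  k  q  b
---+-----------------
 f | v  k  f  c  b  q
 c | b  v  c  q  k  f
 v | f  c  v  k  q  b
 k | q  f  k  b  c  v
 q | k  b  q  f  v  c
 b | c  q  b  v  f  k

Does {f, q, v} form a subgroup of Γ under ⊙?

q ⊙ f = k, which is not in {f, q, v}.
The subset is not closed under ⊙, so it is not a subgroup.

No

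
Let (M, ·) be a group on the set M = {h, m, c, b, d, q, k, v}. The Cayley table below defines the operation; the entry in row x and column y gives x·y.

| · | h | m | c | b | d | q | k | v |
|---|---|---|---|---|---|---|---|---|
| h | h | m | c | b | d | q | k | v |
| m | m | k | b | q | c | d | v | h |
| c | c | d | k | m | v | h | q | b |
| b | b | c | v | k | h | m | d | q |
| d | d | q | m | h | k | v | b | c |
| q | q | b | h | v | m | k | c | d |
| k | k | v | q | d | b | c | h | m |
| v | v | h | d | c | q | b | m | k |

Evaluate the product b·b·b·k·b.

b·b = k
k·b = d
d·k = b
b·b = k
(Structurally, M here is isomorphic to the quaternion group Q_8.)

k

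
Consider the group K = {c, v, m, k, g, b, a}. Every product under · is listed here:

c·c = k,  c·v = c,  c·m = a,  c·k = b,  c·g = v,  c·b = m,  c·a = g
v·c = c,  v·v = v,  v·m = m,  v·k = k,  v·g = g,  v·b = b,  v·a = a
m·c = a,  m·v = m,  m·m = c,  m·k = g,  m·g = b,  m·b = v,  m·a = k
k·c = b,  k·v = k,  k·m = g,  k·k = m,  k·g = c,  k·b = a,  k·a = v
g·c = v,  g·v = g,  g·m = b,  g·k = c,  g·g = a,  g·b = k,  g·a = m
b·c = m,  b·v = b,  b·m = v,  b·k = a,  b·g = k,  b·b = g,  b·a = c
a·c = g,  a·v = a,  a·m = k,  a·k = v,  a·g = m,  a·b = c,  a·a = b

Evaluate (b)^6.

b^1 = b
b^2 = b·b = g
b^3 = g·b = k
b^4 = k·b = a
b^5 = a·b = c
b^6 = c·b = m

m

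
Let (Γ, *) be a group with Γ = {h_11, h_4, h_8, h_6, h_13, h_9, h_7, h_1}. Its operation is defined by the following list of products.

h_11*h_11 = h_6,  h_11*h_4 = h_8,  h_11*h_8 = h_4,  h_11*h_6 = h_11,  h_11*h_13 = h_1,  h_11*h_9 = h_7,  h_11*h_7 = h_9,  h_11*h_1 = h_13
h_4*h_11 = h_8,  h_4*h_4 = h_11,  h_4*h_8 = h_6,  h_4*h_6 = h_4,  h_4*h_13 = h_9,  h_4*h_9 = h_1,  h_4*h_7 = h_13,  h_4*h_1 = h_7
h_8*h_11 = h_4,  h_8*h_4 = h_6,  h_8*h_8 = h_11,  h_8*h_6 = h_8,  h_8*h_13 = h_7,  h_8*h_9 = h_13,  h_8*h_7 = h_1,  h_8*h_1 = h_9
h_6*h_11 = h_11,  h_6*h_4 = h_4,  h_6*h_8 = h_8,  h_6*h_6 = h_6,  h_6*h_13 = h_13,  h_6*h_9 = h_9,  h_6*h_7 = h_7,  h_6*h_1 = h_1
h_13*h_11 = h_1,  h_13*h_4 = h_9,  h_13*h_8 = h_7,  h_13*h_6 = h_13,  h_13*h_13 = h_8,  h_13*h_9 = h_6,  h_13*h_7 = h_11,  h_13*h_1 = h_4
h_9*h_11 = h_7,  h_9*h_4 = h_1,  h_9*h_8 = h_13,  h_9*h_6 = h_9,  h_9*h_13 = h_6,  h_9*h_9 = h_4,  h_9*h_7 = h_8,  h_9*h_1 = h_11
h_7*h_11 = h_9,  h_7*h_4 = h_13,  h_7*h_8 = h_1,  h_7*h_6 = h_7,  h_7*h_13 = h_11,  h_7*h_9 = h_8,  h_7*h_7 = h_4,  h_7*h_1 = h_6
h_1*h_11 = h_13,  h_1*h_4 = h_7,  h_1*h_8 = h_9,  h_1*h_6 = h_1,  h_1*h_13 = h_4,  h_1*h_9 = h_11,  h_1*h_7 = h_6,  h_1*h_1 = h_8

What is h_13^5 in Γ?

h_1

h_13^1 = h_13
h_13^2 = h_13 * h_13 = h_8
h_13^3 = h_8 * h_13 = h_7
h_13^4 = h_7 * h_13 = h_11
h_13^5 = h_11 * h_13 = h_1
(Structurally, Γ here is isomorphic to the cyclic group Z_8.)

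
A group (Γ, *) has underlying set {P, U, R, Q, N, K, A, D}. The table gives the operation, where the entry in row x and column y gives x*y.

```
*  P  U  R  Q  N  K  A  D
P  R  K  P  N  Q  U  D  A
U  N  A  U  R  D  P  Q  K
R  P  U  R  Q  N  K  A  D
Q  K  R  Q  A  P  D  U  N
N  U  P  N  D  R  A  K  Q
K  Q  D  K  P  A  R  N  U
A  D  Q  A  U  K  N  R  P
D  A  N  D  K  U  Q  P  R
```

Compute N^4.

R

N^1 = N
N^2 = N*N = R
N^3 = R*N = N
N^4 = N*N = R
(Structurally, Γ here is isomorphic to the dihedral group D_4.)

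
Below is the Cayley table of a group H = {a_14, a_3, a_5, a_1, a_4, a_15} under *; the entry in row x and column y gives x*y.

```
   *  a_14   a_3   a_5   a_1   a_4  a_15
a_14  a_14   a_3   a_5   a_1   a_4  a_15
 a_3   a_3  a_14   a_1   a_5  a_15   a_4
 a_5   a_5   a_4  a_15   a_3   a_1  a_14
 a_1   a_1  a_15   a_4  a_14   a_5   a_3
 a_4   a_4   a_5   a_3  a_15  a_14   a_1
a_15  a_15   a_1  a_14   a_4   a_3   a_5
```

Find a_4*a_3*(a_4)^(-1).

The identity is a_14. In row a_4, the entry a_14 sits in column a_4, so a_4^(-1) = a_4.
a_4*a_3 = a_5
a_5*a_4 = a_1
(Structurally, H here is isomorphic to the symmetric group S_3.)

a_1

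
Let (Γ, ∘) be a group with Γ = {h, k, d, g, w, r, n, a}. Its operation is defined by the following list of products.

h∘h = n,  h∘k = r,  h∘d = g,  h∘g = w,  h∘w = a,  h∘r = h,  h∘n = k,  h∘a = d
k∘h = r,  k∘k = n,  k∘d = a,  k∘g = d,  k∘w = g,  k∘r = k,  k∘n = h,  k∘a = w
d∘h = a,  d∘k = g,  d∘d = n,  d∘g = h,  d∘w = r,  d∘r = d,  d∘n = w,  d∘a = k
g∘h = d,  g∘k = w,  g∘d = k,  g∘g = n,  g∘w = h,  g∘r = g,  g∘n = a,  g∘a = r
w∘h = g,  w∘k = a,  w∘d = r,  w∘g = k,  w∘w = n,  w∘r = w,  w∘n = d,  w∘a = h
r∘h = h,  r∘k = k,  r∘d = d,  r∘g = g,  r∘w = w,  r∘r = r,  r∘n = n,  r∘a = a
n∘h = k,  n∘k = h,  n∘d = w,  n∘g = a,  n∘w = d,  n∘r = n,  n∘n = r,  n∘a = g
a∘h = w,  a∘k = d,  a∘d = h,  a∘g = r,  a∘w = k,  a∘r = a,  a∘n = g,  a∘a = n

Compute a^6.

a^1 = a
a^2 = a ∘ a = n
a^3 = n ∘ a = g
a^4 = g ∘ a = r
a^5 = r ∘ a = a
a^6 = a ∘ a = n

n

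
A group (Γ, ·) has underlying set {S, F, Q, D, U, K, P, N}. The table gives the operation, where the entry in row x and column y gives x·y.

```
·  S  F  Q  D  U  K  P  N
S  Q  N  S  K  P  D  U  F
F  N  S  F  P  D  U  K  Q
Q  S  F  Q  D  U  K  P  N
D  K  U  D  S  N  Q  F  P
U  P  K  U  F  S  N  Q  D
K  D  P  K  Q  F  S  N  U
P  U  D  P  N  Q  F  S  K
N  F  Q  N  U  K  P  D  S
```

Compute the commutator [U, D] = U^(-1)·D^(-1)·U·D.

Identity is Q; from the table U^(-1) = P and D^(-1) = K.
P·K = F
F·U = D
D·D = S

S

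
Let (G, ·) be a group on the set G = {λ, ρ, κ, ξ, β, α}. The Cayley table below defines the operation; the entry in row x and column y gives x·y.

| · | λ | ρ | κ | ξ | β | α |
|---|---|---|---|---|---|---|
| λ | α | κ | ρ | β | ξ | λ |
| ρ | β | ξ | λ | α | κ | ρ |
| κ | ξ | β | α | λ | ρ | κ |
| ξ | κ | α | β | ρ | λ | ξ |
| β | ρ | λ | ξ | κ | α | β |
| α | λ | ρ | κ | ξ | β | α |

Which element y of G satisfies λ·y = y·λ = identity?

λ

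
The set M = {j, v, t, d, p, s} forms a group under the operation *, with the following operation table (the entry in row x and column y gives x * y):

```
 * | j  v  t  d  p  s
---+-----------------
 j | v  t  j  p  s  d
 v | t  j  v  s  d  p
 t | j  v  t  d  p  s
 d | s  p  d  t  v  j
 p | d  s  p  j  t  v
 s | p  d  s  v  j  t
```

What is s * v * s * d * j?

s * v = d
d * s = j
j * d = p
p * j = d

d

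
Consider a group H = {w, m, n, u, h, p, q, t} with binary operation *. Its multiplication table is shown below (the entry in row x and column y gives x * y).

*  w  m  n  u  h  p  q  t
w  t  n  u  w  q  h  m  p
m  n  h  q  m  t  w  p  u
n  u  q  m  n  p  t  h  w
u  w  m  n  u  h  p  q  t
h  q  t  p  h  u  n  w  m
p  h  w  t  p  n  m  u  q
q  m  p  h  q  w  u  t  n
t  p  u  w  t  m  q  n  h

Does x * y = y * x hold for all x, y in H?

Yes

Check whether the table is symmetric across its main diagonal.
Every entry (row x, col y) equals the entry (row y, col x), so H is abelian.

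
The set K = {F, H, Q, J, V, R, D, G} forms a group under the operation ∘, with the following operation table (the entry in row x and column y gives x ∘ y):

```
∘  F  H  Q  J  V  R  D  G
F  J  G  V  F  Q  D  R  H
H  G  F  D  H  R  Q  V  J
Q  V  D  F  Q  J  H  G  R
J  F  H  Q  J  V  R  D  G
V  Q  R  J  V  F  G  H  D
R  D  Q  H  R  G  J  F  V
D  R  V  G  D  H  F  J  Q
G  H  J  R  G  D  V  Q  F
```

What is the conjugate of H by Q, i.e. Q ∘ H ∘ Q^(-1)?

The identity is J. In row Q, the entry J sits in column V, so Q^(-1) = V.
Q ∘ H = D
D ∘ V = H
(Structurally, K here is isomorphic to Z_2 x Z_4.)

H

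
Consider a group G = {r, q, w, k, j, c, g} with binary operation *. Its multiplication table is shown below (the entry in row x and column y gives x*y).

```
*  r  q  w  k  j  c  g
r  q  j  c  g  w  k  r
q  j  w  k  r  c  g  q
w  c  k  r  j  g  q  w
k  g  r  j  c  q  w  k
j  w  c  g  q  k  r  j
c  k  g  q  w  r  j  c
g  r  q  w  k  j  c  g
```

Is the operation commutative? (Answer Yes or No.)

Check whether the table is symmetric across its main diagonal.
Every entry (row x, col y) equals the entry (row y, col x), so G is abelian.

Yes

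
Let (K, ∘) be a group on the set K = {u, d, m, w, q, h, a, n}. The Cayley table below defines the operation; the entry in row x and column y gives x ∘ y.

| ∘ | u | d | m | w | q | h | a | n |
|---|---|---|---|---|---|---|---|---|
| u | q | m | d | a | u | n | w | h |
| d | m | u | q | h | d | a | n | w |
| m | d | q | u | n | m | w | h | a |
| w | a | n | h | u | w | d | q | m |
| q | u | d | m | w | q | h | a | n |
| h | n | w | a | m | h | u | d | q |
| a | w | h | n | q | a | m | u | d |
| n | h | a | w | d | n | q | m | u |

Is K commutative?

n ∘ m = w but m ∘ n = a.
Since n and m do not commute, K is not abelian.

No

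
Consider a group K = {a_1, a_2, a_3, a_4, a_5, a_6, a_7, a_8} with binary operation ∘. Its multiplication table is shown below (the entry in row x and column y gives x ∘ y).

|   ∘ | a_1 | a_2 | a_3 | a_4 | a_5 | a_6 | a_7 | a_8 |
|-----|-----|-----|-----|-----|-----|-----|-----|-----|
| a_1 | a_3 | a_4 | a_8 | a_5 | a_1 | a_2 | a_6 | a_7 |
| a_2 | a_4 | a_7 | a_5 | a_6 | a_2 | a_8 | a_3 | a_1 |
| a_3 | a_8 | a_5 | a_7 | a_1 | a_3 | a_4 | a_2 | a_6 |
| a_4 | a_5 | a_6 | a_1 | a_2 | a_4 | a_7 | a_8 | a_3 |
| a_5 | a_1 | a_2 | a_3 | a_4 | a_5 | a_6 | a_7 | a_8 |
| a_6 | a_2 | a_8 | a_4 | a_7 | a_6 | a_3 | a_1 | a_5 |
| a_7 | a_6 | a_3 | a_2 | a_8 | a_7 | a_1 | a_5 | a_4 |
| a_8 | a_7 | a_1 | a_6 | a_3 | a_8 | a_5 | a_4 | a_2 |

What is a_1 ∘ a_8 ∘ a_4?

a_1 ∘ a_8 = a_7
a_7 ∘ a_4 = a_8
(Structurally, K here is isomorphic to the cyclic group Z_8.)

a_8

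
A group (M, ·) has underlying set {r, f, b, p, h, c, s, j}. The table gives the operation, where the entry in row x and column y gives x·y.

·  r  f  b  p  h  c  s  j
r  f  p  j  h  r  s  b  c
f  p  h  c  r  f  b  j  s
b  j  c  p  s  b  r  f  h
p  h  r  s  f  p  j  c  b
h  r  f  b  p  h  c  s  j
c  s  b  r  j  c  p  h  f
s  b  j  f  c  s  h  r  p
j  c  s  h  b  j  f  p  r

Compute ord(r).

4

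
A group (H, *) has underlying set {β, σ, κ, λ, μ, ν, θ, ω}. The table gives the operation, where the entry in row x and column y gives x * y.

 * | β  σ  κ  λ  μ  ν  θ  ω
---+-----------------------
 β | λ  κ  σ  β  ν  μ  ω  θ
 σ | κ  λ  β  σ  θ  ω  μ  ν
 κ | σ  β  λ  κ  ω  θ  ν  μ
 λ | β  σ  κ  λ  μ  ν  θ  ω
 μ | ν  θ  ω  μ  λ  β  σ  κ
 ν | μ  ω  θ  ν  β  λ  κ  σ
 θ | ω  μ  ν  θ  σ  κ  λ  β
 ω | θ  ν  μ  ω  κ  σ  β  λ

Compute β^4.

β^1 = β
β^2 = β * β = λ
β^3 = λ * β = β
β^4 = β * β = λ

λ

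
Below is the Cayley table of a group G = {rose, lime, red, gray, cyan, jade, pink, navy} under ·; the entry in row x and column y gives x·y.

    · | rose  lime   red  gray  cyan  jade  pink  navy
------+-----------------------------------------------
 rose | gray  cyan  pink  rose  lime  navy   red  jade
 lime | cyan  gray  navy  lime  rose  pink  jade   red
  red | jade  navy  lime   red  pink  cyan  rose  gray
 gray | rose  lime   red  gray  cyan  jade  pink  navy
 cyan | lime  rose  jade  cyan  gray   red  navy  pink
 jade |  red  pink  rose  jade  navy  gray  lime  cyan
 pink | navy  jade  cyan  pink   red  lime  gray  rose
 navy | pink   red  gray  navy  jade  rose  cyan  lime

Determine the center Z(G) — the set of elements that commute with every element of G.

An element z is central iff its row equals its column in the table.
For jade: jade·navy = cyan ≠ rose = navy·jade, so jade ∉ Z.
Checking each element this way leaves Z(G) = {gray, lime}.

{gray, lime}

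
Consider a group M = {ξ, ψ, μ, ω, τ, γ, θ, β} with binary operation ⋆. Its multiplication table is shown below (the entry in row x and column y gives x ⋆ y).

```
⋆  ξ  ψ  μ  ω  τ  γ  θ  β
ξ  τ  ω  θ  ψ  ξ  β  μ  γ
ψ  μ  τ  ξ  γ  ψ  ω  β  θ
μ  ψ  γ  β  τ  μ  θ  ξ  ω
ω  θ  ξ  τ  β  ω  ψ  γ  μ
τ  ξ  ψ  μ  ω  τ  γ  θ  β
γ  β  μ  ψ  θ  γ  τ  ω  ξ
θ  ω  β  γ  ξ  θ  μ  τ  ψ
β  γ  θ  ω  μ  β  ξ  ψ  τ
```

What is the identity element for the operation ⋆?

The identity e satisfies e ⋆ x = x for all x, so its row in the table reproduces the column headers.
Row τ reads: ξ, ψ, μ, ω, τ, γ, θ, β — exactly the header order. So τ is the identity.
(Structurally, M here is isomorphic to the dihedral group D_4.)

τ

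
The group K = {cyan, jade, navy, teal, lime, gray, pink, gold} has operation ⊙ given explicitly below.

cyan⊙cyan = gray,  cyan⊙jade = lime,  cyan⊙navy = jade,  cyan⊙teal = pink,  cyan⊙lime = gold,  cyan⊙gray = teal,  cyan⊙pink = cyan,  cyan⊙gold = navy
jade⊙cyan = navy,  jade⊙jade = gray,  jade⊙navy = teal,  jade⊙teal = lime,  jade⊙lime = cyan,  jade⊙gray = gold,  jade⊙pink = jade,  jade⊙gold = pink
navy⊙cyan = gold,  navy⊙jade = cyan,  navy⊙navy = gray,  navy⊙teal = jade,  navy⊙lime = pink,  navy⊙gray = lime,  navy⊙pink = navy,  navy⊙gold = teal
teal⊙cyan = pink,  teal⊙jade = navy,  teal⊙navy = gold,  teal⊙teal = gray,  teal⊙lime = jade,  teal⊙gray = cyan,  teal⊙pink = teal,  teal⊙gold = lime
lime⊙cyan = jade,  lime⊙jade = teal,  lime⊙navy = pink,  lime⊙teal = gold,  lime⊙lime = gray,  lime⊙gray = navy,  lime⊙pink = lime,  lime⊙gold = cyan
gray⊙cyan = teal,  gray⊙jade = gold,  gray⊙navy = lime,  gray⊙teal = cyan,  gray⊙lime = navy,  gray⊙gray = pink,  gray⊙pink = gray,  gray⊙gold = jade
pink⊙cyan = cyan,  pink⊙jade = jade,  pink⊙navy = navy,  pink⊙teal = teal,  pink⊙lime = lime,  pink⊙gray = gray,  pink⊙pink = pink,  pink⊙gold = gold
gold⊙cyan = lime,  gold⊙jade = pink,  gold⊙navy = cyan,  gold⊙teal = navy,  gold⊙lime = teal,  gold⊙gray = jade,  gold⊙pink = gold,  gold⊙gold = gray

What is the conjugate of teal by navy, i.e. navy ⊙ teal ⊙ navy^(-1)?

The identity is pink. In row navy, the entry pink sits in column lime, so navy^(-1) = lime.
navy ⊙ teal = jade
jade ⊙ lime = cyan
(Structurally, K here is isomorphic to the quaternion group Q_8.)

cyan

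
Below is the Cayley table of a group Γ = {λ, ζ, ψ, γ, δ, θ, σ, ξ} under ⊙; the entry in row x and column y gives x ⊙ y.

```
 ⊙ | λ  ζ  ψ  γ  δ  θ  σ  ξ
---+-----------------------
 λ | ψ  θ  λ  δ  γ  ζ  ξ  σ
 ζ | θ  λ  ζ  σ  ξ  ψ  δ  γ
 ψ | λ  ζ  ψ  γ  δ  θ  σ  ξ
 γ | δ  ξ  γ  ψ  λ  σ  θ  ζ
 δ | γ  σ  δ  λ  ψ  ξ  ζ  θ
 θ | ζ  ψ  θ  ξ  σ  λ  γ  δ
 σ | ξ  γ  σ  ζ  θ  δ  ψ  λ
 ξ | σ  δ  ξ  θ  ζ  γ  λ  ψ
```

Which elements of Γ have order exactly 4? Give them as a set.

Identity is ψ. Compute the order of each non-identity element by repeated multiplication:
  λ: λ → ψ  (order 2)
  ζ: ζ → λ → θ → ψ  (order 4)
  γ: γ → ψ  (order 2)
  δ: δ → ψ  (order 2)
  θ: θ → λ → ζ → ψ  (order 4)
  σ: σ → ψ  (order 2)
  ξ: ξ → ψ  (order 2)
Elements of order 4: {ζ, θ}.

{ζ, θ}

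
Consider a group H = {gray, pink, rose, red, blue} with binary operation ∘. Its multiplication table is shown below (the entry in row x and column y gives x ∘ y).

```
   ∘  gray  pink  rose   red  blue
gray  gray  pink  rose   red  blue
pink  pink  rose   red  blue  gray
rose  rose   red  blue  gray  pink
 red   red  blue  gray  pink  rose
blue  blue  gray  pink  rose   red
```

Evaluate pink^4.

blue

pink^1 = pink
pink^2 = pink ∘ pink = rose
pink^3 = rose ∘ pink = red
pink^4 = red ∘ pink = blue
(Structurally, H here is isomorphic to the cyclic group Z_5.)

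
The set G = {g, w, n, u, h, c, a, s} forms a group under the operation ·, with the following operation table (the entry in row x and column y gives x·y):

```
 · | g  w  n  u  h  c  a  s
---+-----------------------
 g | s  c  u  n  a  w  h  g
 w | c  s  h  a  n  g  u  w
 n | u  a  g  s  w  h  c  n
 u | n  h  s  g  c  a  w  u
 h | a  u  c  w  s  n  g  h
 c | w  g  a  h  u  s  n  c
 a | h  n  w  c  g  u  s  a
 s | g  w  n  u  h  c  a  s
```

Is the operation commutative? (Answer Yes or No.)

No

u·w = h but w·u = a.
Since u and w do not commute, G is not abelian.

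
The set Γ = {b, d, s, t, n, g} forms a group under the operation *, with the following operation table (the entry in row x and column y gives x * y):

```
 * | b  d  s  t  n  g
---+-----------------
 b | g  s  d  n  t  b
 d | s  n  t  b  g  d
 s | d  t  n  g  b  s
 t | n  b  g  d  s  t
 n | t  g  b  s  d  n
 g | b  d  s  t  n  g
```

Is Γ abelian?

Yes

Check whether the table is symmetric across its main diagonal.
Every entry (row x, col y) equals the entry (row y, col x), so Γ is abelian.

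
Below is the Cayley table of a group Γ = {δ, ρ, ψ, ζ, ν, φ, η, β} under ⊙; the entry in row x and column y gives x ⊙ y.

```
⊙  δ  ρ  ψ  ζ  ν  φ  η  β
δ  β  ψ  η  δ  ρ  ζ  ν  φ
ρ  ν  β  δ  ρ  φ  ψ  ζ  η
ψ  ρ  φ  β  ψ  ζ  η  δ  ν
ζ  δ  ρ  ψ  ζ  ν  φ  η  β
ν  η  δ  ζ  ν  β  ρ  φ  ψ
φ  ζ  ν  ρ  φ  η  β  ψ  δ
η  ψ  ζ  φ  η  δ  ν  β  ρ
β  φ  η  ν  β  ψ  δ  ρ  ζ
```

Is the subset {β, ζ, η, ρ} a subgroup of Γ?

{β, ζ, η, ρ} contains the identity ζ.
Checking products: every product of two elements of {β, ζ, η, ρ} (read from the table) lies in {β, ζ, η, ρ}, so the set is closed.
In a finite group, a nonempty closed subset is a subgroup. So {β, ζ, η, ρ} ≤ Γ.
(Structurally, Γ here is isomorphic to the quaternion group Q_8.)

Yes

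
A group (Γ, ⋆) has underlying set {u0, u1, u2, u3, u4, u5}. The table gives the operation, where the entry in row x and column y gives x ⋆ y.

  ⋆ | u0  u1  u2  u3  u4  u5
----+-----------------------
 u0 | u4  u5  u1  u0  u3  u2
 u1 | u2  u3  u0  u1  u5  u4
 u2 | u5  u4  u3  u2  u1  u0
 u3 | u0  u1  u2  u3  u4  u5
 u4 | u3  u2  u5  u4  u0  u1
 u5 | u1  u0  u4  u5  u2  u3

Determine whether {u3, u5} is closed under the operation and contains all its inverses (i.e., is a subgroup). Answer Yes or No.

{u3, u5} contains the identity u3.
Checking products: every product of two elements of {u3, u5} (read from the table) lies in {u3, u5}, so the set is closed.
In a finite group, a nonempty closed subset is a subgroup. So {u3, u5} ≤ Γ.
(Structurally, Γ here is isomorphic to the symmetric group S_3.)

Yes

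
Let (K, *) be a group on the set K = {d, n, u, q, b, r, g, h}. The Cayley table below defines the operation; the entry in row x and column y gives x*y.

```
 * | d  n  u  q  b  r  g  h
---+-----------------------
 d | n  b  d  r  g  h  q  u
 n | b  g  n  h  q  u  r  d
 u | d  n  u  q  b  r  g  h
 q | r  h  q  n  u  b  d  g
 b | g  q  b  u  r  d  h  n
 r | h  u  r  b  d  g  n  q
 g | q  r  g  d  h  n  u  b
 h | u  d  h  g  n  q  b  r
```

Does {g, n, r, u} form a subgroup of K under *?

Yes

{g, n, r, u} contains the identity u.
Checking products: every product of two elements of {g, n, r, u} (read from the table) lies in {g, n, r, u}, so the set is closed.
In a finite group, a nonempty closed subset is a subgroup. So {g, n, r, u} ≤ K.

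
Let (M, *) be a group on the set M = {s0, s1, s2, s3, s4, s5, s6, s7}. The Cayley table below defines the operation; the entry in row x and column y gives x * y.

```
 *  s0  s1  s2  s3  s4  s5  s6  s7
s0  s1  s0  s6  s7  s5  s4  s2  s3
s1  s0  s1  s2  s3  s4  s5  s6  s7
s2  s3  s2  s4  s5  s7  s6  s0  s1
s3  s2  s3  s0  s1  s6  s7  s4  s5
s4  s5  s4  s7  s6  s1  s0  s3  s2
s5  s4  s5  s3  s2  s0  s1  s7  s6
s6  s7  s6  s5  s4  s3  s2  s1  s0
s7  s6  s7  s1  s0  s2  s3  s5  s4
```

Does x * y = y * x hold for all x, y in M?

No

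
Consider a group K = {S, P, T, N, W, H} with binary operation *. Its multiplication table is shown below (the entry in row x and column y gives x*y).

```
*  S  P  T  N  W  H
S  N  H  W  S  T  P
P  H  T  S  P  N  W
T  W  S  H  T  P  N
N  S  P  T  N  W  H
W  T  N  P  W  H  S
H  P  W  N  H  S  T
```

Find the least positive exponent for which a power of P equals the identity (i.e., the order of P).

The identity element is N (its row matches the header).
P^1 = P
P^2 = P*P = T
P^3 = T*P = S
P^4 = S*P = H
P^5 = H*P = W
P^6 = W*P = N
The first power of P equal to the identity is P^6, so ord(P) = 6.

6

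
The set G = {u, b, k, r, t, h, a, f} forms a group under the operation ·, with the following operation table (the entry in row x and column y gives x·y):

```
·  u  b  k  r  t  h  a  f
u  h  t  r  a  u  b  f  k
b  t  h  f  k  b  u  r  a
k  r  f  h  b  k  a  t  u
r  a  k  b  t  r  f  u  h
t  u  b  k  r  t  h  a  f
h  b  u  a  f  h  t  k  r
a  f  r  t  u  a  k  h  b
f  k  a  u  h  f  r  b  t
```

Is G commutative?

Check whether the table is symmetric across its main diagonal.
Every entry (row x, col y) equals the entry (row y, col x), so G is abelian.

Yes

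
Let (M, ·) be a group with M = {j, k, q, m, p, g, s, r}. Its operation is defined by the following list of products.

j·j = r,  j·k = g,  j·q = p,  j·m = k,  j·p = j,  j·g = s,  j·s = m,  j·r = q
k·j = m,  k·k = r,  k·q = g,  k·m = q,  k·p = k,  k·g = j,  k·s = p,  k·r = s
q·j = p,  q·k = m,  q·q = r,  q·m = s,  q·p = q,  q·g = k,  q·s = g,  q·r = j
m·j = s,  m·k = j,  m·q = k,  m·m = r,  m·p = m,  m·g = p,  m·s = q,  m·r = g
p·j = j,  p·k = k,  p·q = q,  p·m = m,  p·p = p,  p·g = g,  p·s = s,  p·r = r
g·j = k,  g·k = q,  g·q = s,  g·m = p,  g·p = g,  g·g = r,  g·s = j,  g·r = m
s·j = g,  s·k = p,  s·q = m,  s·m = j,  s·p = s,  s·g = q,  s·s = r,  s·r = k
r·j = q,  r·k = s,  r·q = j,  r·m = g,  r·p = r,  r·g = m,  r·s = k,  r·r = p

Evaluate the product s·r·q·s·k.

s·r = k
k·q = g
g·s = j
j·k = g
(Structurally, M here is isomorphic to the quaternion group Q_8.)

g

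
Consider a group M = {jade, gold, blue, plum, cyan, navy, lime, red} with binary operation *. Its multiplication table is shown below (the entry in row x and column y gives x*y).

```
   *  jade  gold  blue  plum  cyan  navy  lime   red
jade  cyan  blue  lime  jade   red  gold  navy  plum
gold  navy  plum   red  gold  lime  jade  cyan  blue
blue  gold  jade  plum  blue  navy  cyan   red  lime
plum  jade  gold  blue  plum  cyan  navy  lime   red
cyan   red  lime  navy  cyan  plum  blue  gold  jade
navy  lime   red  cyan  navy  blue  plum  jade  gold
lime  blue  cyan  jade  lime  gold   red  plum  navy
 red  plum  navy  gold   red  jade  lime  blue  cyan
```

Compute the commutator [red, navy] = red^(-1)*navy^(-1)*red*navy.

cyan

Identity is plum; from the table red^(-1) = jade and navy^(-1) = navy.
jade*navy = gold
gold*red = blue
blue*navy = cyan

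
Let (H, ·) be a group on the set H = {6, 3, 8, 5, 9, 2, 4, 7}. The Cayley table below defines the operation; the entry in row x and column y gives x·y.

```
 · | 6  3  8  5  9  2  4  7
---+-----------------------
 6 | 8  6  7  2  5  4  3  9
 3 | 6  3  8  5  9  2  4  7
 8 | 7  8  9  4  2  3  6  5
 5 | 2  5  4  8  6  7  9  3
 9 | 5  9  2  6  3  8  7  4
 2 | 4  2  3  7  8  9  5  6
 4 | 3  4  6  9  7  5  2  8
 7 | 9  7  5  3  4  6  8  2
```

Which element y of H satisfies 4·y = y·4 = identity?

6

First locate the identity: row 3 matches the header, so 3 is the identity.
Scan row 4 for 3: 4·6 = 3. Hence 4^(-1) = 6.
(Structurally, H here is isomorphic to the cyclic group Z_8.)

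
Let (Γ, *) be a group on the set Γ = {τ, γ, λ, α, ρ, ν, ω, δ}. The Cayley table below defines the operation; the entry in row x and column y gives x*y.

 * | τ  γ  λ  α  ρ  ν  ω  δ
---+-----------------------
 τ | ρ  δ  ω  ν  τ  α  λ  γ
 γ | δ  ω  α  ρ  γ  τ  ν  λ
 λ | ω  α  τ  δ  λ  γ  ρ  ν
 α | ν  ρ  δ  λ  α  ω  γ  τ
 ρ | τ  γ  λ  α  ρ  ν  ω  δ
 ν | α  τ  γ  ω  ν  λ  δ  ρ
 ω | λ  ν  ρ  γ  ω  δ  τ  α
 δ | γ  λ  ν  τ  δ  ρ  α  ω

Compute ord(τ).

The identity element is ρ (its row matches the header).
τ^1 = τ
τ^2 = τ*τ = ρ
The first power of τ equal to the identity is τ^2, so ord(τ) = 2.

2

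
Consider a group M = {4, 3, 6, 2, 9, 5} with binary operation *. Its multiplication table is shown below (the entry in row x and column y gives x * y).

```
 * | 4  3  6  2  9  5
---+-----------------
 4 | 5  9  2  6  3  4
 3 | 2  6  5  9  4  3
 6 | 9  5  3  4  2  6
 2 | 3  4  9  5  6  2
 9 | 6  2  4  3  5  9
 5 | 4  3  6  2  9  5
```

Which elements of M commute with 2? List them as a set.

{2, 5}

Compare row 2 with column 2 entry by entry.
3 * 2 = 9 but 2 * 3 = 4, so 3 does not.
Collecting the elements that commute with 2: C(2) = {2, 5}.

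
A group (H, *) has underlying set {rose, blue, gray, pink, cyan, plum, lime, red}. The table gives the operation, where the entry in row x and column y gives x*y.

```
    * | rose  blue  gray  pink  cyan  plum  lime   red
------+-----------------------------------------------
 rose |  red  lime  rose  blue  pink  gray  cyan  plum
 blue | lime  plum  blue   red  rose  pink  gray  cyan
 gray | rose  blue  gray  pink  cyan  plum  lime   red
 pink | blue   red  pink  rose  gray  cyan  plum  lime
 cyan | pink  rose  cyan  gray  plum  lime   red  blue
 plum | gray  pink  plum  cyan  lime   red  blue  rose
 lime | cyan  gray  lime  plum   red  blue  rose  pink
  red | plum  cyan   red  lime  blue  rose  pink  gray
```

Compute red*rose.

Read row red, column rose: red*rose = plum.

plum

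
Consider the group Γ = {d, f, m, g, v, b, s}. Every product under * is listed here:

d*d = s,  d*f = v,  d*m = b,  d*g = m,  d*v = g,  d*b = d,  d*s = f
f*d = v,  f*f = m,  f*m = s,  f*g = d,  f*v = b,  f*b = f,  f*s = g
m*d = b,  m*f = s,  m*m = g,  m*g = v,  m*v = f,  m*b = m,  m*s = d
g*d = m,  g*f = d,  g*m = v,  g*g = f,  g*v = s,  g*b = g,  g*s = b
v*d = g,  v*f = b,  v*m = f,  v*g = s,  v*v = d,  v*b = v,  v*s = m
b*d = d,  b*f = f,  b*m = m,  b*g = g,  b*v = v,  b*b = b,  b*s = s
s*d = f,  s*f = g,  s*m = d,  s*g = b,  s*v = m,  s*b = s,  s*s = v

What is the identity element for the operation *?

b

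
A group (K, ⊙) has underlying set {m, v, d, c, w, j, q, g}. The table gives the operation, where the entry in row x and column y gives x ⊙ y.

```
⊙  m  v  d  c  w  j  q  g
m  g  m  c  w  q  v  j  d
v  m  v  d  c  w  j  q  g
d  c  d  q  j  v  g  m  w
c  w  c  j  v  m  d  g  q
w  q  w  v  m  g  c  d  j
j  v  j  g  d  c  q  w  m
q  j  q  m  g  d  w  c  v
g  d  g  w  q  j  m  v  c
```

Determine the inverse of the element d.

First locate the identity: row v matches the header, so v is the identity.
Scan row d for v: d ⊙ w = v. Hence d^(-1) = w.

w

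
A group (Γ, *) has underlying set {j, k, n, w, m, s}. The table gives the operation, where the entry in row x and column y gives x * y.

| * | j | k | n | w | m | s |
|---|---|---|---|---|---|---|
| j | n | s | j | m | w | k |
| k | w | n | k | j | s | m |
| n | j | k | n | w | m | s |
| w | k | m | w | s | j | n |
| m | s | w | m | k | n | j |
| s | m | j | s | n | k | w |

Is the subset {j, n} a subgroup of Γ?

{j, n} contains the identity n.
Checking products: every product of two elements of {j, n} (read from the table) lies in {j, n}, so the set is closed.
In a finite group, a nonempty closed subset is a subgroup. So {j, n} ≤ Γ.
(Structurally, Γ here is isomorphic to the symmetric group S_3.)

Yes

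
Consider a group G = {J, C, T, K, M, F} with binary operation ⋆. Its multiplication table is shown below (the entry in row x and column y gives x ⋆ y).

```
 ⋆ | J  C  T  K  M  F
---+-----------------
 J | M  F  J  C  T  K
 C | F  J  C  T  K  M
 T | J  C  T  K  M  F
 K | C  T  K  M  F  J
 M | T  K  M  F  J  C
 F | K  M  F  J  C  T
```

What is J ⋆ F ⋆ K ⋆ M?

J

J ⋆ F = K
K ⋆ K = M
M ⋆ M = J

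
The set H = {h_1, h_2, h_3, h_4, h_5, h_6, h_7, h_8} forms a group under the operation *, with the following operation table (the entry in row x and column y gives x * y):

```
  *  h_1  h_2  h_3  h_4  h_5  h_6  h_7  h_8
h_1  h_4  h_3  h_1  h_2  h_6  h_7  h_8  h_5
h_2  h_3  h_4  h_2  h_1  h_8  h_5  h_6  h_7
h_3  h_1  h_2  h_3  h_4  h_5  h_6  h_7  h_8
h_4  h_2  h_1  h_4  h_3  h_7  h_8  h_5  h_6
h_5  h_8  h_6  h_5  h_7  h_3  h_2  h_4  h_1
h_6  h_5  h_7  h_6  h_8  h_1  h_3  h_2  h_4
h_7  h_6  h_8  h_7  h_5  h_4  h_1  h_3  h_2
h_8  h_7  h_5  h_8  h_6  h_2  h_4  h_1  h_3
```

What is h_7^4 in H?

h_3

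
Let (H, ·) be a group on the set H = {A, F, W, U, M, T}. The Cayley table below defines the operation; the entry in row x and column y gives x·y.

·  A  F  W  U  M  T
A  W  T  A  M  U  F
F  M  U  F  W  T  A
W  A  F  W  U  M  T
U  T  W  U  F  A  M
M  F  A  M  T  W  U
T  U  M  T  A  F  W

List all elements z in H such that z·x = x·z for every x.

{W}

An element z is central iff its row equals its column in the table.
For T: T·F = M ≠ A = F·T, so T ∉ Z.
Checking each element this way leaves Z(H) = {W}.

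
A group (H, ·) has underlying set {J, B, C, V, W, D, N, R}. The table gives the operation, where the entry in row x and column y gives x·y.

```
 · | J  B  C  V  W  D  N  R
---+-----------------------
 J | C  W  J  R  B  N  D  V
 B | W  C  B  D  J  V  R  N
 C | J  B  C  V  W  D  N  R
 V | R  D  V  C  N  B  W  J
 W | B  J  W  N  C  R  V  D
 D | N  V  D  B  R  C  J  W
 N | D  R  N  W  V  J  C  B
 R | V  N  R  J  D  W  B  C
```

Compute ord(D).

The identity element is C (its row matches the header).
D^1 = D
D^2 = D·D = C
The first power of D equal to the identity is D^2, so ord(D) = 2.

2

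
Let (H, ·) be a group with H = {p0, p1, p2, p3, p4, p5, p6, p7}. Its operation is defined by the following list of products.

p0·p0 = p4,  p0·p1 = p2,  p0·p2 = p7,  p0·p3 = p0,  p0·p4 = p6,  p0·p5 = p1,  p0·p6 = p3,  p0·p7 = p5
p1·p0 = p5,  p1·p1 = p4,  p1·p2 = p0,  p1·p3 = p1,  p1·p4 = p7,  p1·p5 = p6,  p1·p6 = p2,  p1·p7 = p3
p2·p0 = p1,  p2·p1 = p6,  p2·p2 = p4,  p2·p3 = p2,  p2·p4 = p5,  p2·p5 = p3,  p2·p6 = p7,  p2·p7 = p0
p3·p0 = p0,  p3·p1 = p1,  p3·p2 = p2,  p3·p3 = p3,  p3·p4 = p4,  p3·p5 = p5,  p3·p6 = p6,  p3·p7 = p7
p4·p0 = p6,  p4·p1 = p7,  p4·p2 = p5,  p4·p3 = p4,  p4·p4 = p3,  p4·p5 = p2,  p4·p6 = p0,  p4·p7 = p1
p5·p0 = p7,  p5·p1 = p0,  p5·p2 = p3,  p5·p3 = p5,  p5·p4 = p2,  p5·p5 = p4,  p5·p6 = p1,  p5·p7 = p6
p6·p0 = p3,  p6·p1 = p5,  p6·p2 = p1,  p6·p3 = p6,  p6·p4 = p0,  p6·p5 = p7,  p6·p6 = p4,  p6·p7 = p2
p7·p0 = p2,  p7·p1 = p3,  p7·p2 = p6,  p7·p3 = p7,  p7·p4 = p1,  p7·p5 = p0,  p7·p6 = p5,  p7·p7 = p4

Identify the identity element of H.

The identity e satisfies e·x = x for all x, so its row in the table reproduces the column headers.
Row p3 reads: p0, p1, p2, p3, p4, p5, p6, p7 — exactly the header order. So p3 is the identity.

p3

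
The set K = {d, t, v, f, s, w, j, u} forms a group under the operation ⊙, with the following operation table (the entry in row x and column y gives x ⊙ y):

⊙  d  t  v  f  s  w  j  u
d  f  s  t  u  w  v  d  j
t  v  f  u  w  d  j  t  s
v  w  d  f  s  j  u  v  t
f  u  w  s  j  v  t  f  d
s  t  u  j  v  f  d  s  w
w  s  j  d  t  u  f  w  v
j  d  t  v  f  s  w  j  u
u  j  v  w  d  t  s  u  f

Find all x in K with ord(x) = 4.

{d, s, t, u, v, w}

Identity is j. Compute the order of each non-identity element by repeated multiplication:
  d: d → f → u → j  (order 4)
  t: t → f → w → j  (order 4)
  v: v → f → s → j  (order 4)
  f: f → j  (order 2)
  s: s → f → v → j  (order 4)
  w: w → f → t → j  (order 4)
  u: u → f → d → j  (order 4)
Elements of order 4: {d, s, t, u, v, w}.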